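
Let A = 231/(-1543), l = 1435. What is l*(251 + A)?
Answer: 555433970/1543 ≈ 3.5997e+5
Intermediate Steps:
A = -231/1543 (A = 231*(-1/1543) = -231/1543 ≈ -0.14971)
l*(251 + A) = 1435*(251 - 231/1543) = 1435*(387062/1543) = 555433970/1543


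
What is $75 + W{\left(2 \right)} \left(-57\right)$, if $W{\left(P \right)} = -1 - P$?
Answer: $246$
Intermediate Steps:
$75 + W{\left(2 \right)} \left(-57\right) = 75 + \left(-1 - 2\right) \left(-57\right) = 75 - -171 = 75 + 171 = 246$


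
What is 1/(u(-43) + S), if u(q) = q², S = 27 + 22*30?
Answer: 1/2536 ≈ 0.00039432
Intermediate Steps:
S = 687 (S = 27 + 660 = 687)
1/(u(-43) + S) = 1/((-43)² + 687) = 1/(1849 + 687) = 1/2536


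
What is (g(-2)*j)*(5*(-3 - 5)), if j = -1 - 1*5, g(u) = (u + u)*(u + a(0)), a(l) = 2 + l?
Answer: 0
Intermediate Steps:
g(u) = 2*u*(2 + u) (g(u) = (u + u)*(u + (2 + 0)) = (2*u)*(u + 2) = (2*u)*(2 + u) = 2*u*(2 + u))
j = -6 (j = -1 - 5 = -6)
(g(-2)*j)*(5*(-3 - 5)) = ((2*(-2)*(2 - 2))*(-6))*(5*(-3 - 5)) = ((2*(-2)*0)*(-6))*(5*(-8)) = (0*(-6))*(-40) = 0*(-40) = 0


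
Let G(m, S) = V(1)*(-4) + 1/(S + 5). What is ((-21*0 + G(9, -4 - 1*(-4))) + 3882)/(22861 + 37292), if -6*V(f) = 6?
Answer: 6477/100255 ≈ 0.064605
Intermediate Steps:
V(f) = -1 (V(f) = -⅙*6 = -1)
G(m, S) = 4 + 1/(5 + S) (G(m, S) = -1*(-4) + 1/(S + 5) = 4 + 1/(5 + S))
((-21*0 + G(9, -4 - 1*(-4))) + 3882)/(22861 + 37292) = ((-21*0 + (21 + 4*(-4 - 1*(-4)))/(5 + (-4 - 1*(-4)))) + 3882)/(22861 + 37292) = ((0 + (21 + 4*(-4 + 4))/(5 + (-4 + 4))) + 3882)/60153 = ((0 + (21 + 4*0)/(5 + 0)) + 3882)*(1/60153) = ((0 + (21 + 0)/5) + 3882)*(1/60153) = ((0 + (⅕)*21) + 3882)*(1/60153) = ((0 + 21/5) + 3882)*(1/60153) = (21/5 + 3882)*(1/60153) = (19431/5)*(1/60153) = 6477/100255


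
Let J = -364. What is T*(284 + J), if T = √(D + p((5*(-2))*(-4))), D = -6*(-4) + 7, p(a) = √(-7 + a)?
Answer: -80*√(31 + √33) ≈ -484.94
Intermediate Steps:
D = 31 (D = 24 + 7 = 31)
T = √(31 + √33) (T = √(31 + √(-7 + (5*(-2))*(-4))) = √(31 + √(-7 - 10*(-4))) = √(31 + √(-7 + 40)) = √(31 + √33) ≈ 6.0617)
T*(284 + J) = √(31 + √33)*(284 - 364) = √(31 + √33)*(-80) = -80*√(31 + √33)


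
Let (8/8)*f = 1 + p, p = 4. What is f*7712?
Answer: 38560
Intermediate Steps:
f = 5 (f = 1 + 4 = 5)
f*7712 = 5*7712 = 38560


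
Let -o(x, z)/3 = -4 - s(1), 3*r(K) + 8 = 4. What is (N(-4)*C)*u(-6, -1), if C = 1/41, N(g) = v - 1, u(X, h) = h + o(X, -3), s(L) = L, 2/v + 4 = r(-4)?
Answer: -77/164 ≈ -0.46951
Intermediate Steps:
r(K) = -4/3 (r(K) = -8/3 + (⅓)*4 = -8/3 + 4/3 = -4/3)
v = -3/8 (v = 2/(-4 - 4/3) = 2/(-16/3) = 2*(-3/16) = -3/8 ≈ -0.37500)
o(x, z) = 15 (o(x, z) = -3*(-4 - 1*1) = -3*(-4 - 1) = -3*(-5) = 15)
u(X, h) = 15 + h (u(X, h) = h + 15 = 15 + h)
N(g) = -11/8 (N(g) = -3/8 - 1 = -11/8)
C = 1/41 ≈ 0.024390
(N(-4)*C)*u(-6, -1) = (-11/8*1/41)*(15 - 1) = -11/328*14 = -77/164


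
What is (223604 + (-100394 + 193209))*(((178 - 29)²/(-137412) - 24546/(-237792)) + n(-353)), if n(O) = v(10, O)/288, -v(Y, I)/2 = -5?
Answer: -211973307020/28364127 ≈ -7473.3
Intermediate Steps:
v(Y, I) = 10 (v(Y, I) = -2*(-5) = 10)
n(O) = 5/144 (n(O) = 10/288 = 10*(1/288) = 5/144)
(223604 + (-100394 + 193209))*(((178 - 29)²/(-137412) - 24546/(-237792)) + n(-353)) = (223604 + (-100394 + 193209))*(((178 - 29)²/(-137412) - 24546/(-237792)) + 5/144) = (223604 + 92815)*((149²*(-1/137412) - 24546*(-1/237792)) + 5/144) = 316419*((22201*(-1/137412) + 4091/39632) + 5/144) = 316419*((-22201/137412 + 4091/39632) + 5/144) = 316419*(-79429385/1361478096 + 5/144) = 316419*(-2009740/85092381) = -211973307020/28364127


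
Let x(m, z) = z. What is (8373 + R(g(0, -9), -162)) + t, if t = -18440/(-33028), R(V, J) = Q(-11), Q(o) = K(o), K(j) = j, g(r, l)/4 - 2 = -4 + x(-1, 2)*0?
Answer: 69049644/8257 ≈ 8362.6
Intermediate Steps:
g(r, l) = -8 (g(r, l) = 8 + 4*(-4 + 2*0) = 8 + 4*(-4 + 0) = 8 + 4*(-4) = 8 - 16 = -8)
Q(o) = o
R(V, J) = -11
t = 4610/8257 (t = -18440*(-1/33028) = 4610/8257 ≈ 0.55831)
(8373 + R(g(0, -9), -162)) + t = (8373 - 11) + 4610/8257 = 8362 + 4610/8257 = 69049644/8257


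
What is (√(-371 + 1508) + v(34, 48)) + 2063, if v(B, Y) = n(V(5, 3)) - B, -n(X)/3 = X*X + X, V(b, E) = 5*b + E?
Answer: -407 + √1137 ≈ -373.28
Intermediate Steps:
V(b, E) = E + 5*b
n(X) = -3*X - 3*X² (n(X) = -3*(X*X + X) = -3*(X² + X) = -3*(X + X²) = -3*X - 3*X²)
v(B, Y) = -2436 - B (v(B, Y) = -3*(3 + 5*5)*(1 + (3 + 5*5)) - B = -3*(3 + 25)*(1 + (3 + 25)) - B = -3*28*(1 + 28) - B = -3*28*29 - B = -2436 - B)
(√(-371 + 1508) + v(34, 48)) + 2063 = (√(-371 + 1508) + (-2436 - 1*34)) + 2063 = (√1137 + (-2436 - 34)) + 2063 = (√1137 - 2470) + 2063 = (-2470 + √1137) + 2063 = -407 + √1137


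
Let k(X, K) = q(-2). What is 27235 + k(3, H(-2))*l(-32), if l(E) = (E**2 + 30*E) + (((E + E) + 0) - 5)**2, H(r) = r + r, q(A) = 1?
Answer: 32060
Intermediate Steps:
H(r) = 2*r
k(X, K) = 1
l(E) = E**2 + (-5 + 2*E)**2 + 30*E (l(E) = (E**2 + 30*E) + ((2*E + 0) - 5)**2 = (E**2 + 30*E) + (2*E - 5)**2 = (E**2 + 30*E) + (-5 + 2*E)**2 = E**2 + (-5 + 2*E)**2 + 30*E)
27235 + k(3, H(-2))*l(-32) = 27235 + 1*(25 + 5*(-32)**2 + 10*(-32)) = 27235 + 1*(25 + 5*1024 - 320) = 27235 + 1*(25 + 5120 - 320) = 27235 + 1*4825 = 27235 + 4825 = 32060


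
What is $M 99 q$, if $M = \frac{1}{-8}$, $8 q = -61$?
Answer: $\frac{6039}{64} \approx 94.359$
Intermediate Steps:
$q = - \frac{61}{8}$ ($q = \frac{1}{8} \left(-61\right) = - \frac{61}{8} \approx -7.625$)
$M = - \frac{1}{8} \approx -0.125$
$M 99 q = \left(- \frac{1}{8}\right) 99 \left(- \frac{61}{8}\right) = \left(- \frac{99}{8}\right) \left(- \frac{61}{8}\right) = \frac{6039}{64}$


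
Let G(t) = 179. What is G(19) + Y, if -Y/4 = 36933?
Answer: -147553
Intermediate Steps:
Y = -147732 (Y = -4*36933 = -147732)
G(19) + Y = 179 - 147732 = -147553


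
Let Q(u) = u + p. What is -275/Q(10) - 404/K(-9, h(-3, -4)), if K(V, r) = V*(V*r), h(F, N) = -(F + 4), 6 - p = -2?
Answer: -1667/162 ≈ -10.290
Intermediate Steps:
p = 8 (p = 6 - 1*(-2) = 6 + 2 = 8)
h(F, N) = -4 - F (h(F, N) = -(4 + F) = -4 - F)
K(V, r) = r*V**2
Q(u) = 8 + u (Q(u) = u + 8 = 8 + u)
-275/Q(10) - 404/K(-9, h(-3, -4)) = -275/(8 + 10) - 404*1/(81*(-4 - 1*(-3))) = -275/18 - 404*1/(81*(-4 + 3)) = -275*1/18 - 404/((-1*81)) = -275/18 - 404/(-81) = -275/18 - 404*(-1/81) = -275/18 + 404/81 = -1667/162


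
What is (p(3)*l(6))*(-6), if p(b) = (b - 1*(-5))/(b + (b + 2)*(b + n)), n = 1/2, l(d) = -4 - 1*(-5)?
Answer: -96/41 ≈ -2.3415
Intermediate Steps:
l(d) = 1 (l(d) = -4 + 5 = 1)
n = ½ ≈ 0.50000
p(b) = (5 + b)/(b + (½ + b)*(2 + b)) (p(b) = (b - 1*(-5))/(b + (b + 2)*(b + ½)) = (b + 5)/(b + (2 + b)*(½ + b)) = (5 + b)/(b + (½ + b)*(2 + b)))
(p(3)*l(6))*(-6) = ((2*(5 + 3)/(2 + 2*3² + 7*3))*1)*(-6) = ((2*8/(2 + 2*9 + 21))*1)*(-6) = ((2*8/(2 + 18 + 21))*1)*(-6) = ((2*8/41)*1)*(-6) = ((2*(1/41)*8)*1)*(-6) = ((16/41)*1)*(-6) = (16/41)*(-6) = -96/41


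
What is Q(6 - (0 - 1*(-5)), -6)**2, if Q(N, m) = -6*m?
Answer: 1296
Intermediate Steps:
Q(6 - (0 - 1*(-5)), -6)**2 = (-6*(-6))**2 = 36**2 = 1296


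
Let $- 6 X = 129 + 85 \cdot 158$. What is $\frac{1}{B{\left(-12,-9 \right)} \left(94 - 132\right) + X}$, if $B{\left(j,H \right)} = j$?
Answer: $- \frac{6}{10823} \approx -0.00055438$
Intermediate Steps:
$X = - \frac{13559}{6}$ ($X = - \frac{129 + 85 \cdot 158}{6} = - \frac{129 + 13430}{6} = \left(- \frac{1}{6}\right) 13559 = - \frac{13559}{6} \approx -2259.8$)
$\frac{1}{B{\left(-12,-9 \right)} \left(94 - 132\right) + X} = \frac{1}{- 12 \left(94 - 132\right) - \frac{13559}{6}} = \frac{1}{\left(-12\right) \left(-38\right) - \frac{13559}{6}} = \frac{1}{456 - \frac{13559}{6}} = \frac{1}{- \frac{10823}{6}} = - \frac{6}{10823}$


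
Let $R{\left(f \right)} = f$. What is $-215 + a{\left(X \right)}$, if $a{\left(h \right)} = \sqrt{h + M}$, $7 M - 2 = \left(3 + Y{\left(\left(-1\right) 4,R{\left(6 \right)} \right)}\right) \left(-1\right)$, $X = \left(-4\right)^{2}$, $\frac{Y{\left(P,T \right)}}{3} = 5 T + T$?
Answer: $-215 + \frac{\sqrt{21}}{7} \approx -214.35$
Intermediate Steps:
$Y{\left(P,T \right)} = 18 T$ ($Y{\left(P,T \right)} = 3 \left(5 T + T\right) = 3 \cdot 6 T = 18 T$)
$X = 16$
$M = - \frac{109}{7}$ ($M = \frac{2}{7} + \frac{\left(3 + 18 \cdot 6\right) \left(-1\right)}{7} = \frac{2}{7} + \frac{\left(3 + 108\right) \left(-1\right)}{7} = \frac{2}{7} + \frac{111 \left(-1\right)}{7} = \frac{2}{7} + \frac{1}{7} \left(-111\right) = \frac{2}{7} - \frac{111}{7} = - \frac{109}{7} \approx -15.571$)
$a{\left(h \right)} = \sqrt{- \frac{109}{7} + h}$ ($a{\left(h \right)} = \sqrt{h - \frac{109}{7}} = \sqrt{- \frac{109}{7} + h}$)
$-215 + a{\left(X \right)} = -215 + \frac{\sqrt{-763 + 49 \cdot 16}}{7} = -215 + \frac{\sqrt{-763 + 784}}{7} = -215 + \frac{\sqrt{21}}{7}$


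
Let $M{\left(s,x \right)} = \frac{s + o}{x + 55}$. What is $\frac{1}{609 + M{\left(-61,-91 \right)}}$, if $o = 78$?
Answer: $\frac{36}{21907} \approx 0.0016433$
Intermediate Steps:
$M{\left(s,x \right)} = \frac{78 + s}{55 + x}$ ($M{\left(s,x \right)} = \frac{s + 78}{x + 55} = \frac{78 + s}{55 + x}$)
$\frac{1}{609 + M{\left(-61,-91 \right)}} = \frac{1}{609 + \frac{78 - 61}{55 - 91}} = \frac{1}{609 + \frac{1}{-36} \cdot 17} = \frac{1}{609 - \frac{17}{36}} = \frac{1}{\frac{21907}{36}} = \frac{36}{21907}$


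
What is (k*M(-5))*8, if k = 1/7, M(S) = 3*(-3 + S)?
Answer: -192/7 ≈ -27.429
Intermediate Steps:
M(S) = -9 + 3*S
k = 1/7 ≈ 0.14286
(k*M(-5))*8 = ((-9 + 3*(-5))/7)*8 = ((-9 - 15)/7)*8 = ((1/7)*(-24))*8 = -24/7*8 = -192/7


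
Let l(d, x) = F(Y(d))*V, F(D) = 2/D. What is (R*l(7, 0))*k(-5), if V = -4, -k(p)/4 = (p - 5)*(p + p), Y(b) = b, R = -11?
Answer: -35200/7 ≈ -5028.6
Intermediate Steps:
k(p) = -8*p*(-5 + p) (k(p) = -4*(p - 5)*(p + p) = -4*(-5 + p)*2*p = -8*p*(-5 + p))
l(d, x) = -8/d (l(d, x) = (2/d)*(-4) = -8/d)
(R*l(7, 0))*k(-5) = (-(-88)/7)*(8*(-5)*(5 - 1*(-5))) = (-(-88)/7)*(8*(-5)*(5 + 5)) = (-11*(-8/7))*(8*(-5)*10) = (88/7)*(-400) = -35200/7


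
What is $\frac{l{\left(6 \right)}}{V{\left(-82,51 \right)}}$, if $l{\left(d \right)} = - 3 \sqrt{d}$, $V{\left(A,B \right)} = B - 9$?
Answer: $- \frac{\sqrt{6}}{14} \approx -0.17496$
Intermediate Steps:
$V{\left(A,B \right)} = -9 + B$ ($V{\left(A,B \right)} = B - 9 = -9 + B$)
$\frac{l{\left(6 \right)}}{V{\left(-82,51 \right)}} = \frac{\left(-3\right) \sqrt{6}}{-9 + 51} = \frac{\left(-3\right) \sqrt{6}}{42} = - 3 \sqrt{6} \cdot \frac{1}{42} = - \frac{\sqrt{6}}{14}$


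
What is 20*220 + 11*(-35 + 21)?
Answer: 4246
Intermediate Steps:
20*220 + 11*(-35 + 21) = 4400 + 11*(-14) = 4400 - 154 = 4246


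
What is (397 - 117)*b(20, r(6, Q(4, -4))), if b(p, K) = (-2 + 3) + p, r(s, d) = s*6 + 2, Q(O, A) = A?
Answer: 5880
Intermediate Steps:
r(s, d) = 2 + 6*s (r(s, d) = 6*s + 2 = 2 + 6*s)
b(p, K) = 1 + p
(397 - 117)*b(20, r(6, Q(4, -4))) = (397 - 117)*(1 + 20) = 280*21 = 5880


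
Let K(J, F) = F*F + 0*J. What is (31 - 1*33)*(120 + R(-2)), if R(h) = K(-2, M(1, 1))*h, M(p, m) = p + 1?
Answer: -224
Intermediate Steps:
M(p, m) = 1 + p
K(J, F) = F**2 (K(J, F) = F**2 + 0 = F**2)
R(h) = 4*h (R(h) = (1 + 1)**2*h = 2**2*h = 4*h)
(31 - 1*33)*(120 + R(-2)) = (31 - 1*33)*(120 + 4*(-2)) = (31 - 33)*(120 - 8) = -2*112 = -224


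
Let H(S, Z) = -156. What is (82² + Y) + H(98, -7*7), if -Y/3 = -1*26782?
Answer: 86914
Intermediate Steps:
Y = 80346 (Y = -(-3)*26782 = -3*(-26782) = 80346)
(82² + Y) + H(98, -7*7) = (82² + 80346) - 156 = (6724 + 80346) - 156 = 87070 - 156 = 86914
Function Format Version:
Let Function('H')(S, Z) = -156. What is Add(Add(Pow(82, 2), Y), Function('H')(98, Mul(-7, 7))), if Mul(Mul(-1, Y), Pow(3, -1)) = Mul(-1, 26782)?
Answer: 86914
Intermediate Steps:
Y = 80346 (Y = Mul(-3, Mul(-1, 26782)) = Mul(-3, -26782) = 80346)
Add(Add(Pow(82, 2), Y), Function('H')(98, Mul(-7, 7))) = Add(Add(Pow(82, 2), 80346), -156) = Add(Add(6724, 80346), -156) = Add(87070, -156) = 86914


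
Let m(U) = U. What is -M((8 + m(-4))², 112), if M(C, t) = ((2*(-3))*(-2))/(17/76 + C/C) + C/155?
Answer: -1536/155 ≈ -9.9097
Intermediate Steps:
M(C, t) = 304/31 + C/155 (M(C, t) = (-6*(-2))/(17*(1/76) + 1) + C*(1/155) = 12/(17/76 + 1) + C/155 = 12/(93/76) + C/155 = 12*(76/93) + C/155 = 304/31 + C/155)
-M((8 + m(-4))², 112) = -(304/31 + (8 - 4)²/155) = -(304/31 + (1/155)*4²) = -(304/31 + (1/155)*16) = -(304/31 + 16/155) = -1*1536/155 = -1536/155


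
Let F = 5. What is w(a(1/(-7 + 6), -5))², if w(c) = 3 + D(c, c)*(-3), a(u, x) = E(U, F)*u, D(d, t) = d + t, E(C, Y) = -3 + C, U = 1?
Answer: 81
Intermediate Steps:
a(u, x) = -2*u (a(u, x) = (-3 + 1)*u = -2*u)
w(c) = 3 - 6*c (w(c) = 3 + (c + c)*(-3) = 3 + (2*c)*(-3) = 3 - 6*c)
w(a(1/(-7 + 6), -5))² = (3 - (-12)/(-7 + 6))² = (3 - (-12)/(-1))² = (3 - (-12)*(-1))² = (3 - 6*2)² = (3 - 12)² = (-9)² = 81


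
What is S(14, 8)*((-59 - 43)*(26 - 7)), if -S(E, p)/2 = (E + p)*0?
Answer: 0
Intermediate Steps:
S(E, p) = 0 (S(E, p) = -2*(E + p)*0 = -2*0 = 0)
S(14, 8)*((-59 - 43)*(26 - 7)) = 0*((-59 - 43)*(26 - 7)) = 0*(-102*19) = 0*(-1938) = 0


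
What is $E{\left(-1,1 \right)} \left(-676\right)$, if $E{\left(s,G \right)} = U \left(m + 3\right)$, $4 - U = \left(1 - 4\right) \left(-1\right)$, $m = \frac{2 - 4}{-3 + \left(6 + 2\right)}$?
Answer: $- \frac{8788}{5} \approx -1757.6$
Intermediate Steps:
$m = - \frac{2}{5}$ ($m = - \frac{2}{-3 + 8} = - \frac{2}{5} \approx -0.4$)
$U = 1$ ($U = 4 - \left(1 - 4\right) \left(-1\right) = 4 - \left(-3\right) \left(-1\right) = 4 - 3 = 1$)
$E{\left(s,G \right)} = \frac{13}{5}$ ($E{\left(s,G \right)} = 1 \left(- \frac{2}{5} + 3\right) = 1 \cdot \frac{13}{5} = \frac{13}{5}$)
$E{\left(-1,1 \right)} \left(-676\right) = \frac{13}{5} \left(-676\right) = - \frac{8788}{5}$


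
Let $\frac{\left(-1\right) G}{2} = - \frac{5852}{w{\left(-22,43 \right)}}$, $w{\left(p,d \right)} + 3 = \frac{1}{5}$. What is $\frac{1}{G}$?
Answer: $- \frac{1}{4180} \approx -0.00023923$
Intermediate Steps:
$w{\left(p,d \right)} = - \frac{14}{5}$ ($w{\left(p,d \right)} = -3 + \frac{1}{5} = - \frac{14}{5}$)
$G = -4180$ ($G = - 2 \left(- \frac{5852}{- \frac{14}{5}}\right) = - 2 \left(\left(-5852\right) \left(- \frac{5}{14}\right)\right) = \left(-2\right) 2090 = -4180$)
$\frac{1}{G} = \frac{1}{-4180} = - \frac{1}{4180}$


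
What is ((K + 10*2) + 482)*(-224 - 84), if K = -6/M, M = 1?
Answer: -152768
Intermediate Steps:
K = -6 (K = -6/1 = -6*1 = -6)
((K + 10*2) + 482)*(-224 - 84) = ((-6 + 10*2) + 482)*(-224 - 84) = ((-6 + 20) + 482)*(-308) = (14 + 482)*(-308) = 496*(-308) = -152768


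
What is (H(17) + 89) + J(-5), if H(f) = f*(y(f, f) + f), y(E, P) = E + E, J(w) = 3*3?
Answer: 965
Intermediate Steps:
J(w) = 9
y(E, P) = 2*E
H(f) = 3*f² (H(f) = f*(2*f + f) = f*(3*f) = 3*f²)
(H(17) + 89) + J(-5) = (3*17² + 89) + 9 = (3*289 + 89) + 9 = (867 + 89) + 9 = 956 + 9 = 965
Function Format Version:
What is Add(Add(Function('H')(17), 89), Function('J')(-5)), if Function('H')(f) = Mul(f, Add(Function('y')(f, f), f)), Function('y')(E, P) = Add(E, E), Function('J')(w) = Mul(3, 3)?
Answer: 965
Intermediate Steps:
Function('J')(w) = 9
Function('y')(E, P) = Mul(2, E)
Function('H')(f) = Mul(3, Pow(f, 2)) (Function('H')(f) = Mul(f, Add(Mul(2, f), f)) = Mul(f, Mul(3, f)) = Mul(3, Pow(f, 2)))
Add(Add(Function('H')(17), 89), Function('J')(-5)) = Add(Add(Mul(3, Pow(17, 2)), 89), 9) = Add(Add(Mul(3, 289), 89), 9) = Add(Add(867, 89), 9) = Add(956, 9) = 965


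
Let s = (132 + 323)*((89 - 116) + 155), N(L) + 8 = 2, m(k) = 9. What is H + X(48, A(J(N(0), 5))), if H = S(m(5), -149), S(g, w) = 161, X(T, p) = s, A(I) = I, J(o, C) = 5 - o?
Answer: 58401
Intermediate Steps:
N(L) = -6 (N(L) = -8 + 2 = -6)
s = 58240 (s = 455*(-27 + 155) = 455*128 = 58240)
X(T, p) = 58240
H = 161
H + X(48, A(J(N(0), 5))) = 161 + 58240 = 58401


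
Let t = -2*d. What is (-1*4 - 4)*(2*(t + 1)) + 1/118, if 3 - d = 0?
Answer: 9441/118 ≈ 80.008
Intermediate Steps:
d = 3 (d = 3 - 1*0 = 3 + 0 = 3)
t = -6 (t = -2*3 = -6)
(-1*4 - 4)*(2*(t + 1)) + 1/118 = (-1*4 - 4)*(2*(-6 + 1)) + 1/118 = (-4 - 4)*(2*(-5)) + 1/118 = -8*(-10) + 1/118 = 80 + 1/118 = 9441/118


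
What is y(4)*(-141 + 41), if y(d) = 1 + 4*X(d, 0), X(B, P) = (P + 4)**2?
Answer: -6500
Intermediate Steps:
X(B, P) = (4 + P)**2
y(d) = 65 (y(d) = 1 + 4*(4 + 0)**2 = 1 + 4*4**2 = 1 + 4*16 = 1 + 64 = 65)
y(4)*(-141 + 41) = 65*(-141 + 41) = 65*(-100) = -6500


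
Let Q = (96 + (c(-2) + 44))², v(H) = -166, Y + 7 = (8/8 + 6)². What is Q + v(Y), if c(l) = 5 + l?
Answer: 20283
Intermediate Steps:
Y = 42 (Y = -7 + (8/8 + 6)² = -7 + (8*(⅛) + 6)² = -7 + (1 + 6)² = -7 + 7² = -7 + 49 = 42)
Q = 20449 (Q = (96 + ((5 - 2) + 44))² = (96 + (3 + 44))² = (96 + 47)² = 143² = 20449)
Q + v(Y) = 20449 - 166 = 20283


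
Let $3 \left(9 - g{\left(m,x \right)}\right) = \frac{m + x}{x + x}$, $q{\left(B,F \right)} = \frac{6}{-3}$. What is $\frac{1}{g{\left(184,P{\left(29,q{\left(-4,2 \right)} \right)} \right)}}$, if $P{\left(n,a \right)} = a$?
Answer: $\frac{6}{145} \approx 0.041379$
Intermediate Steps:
$q{\left(B,F \right)} = -2$ ($q{\left(B,F \right)} = 6 \left(- \frac{1}{3}\right) = -2$)
$g{\left(m,x \right)} = 9 - \frac{m + x}{6 x}$ ($g{\left(m,x \right)} = 9 - \frac{\left(m + x\right) \frac{1}{x + x}}{3} = 9 - \frac{\left(m + x\right) \frac{1}{2 x}}{3} = 9 - \frac{\frac{1}{2} \frac{1}{x} \left(m + x\right)}{3} = 9 - \frac{m + x}{6 x}$)
$\frac{1}{g{\left(184,P{\left(29,q{\left(-4,2 \right)} \right)} \right)}} = \frac{1}{\frac{1}{6} \frac{1}{-2} \left(\left(-1\right) 184 + 53 \left(-2\right)\right)} = \frac{1}{\frac{1}{6} \left(- \frac{1}{2}\right) \left(-184 - 106\right)} = \frac{1}{\frac{1}{6} \left(- \frac{1}{2}\right) \left(-290\right)} = \frac{1}{\frac{145}{6}} = \frac{6}{145}$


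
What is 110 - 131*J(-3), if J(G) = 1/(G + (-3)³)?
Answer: 3431/30 ≈ 114.37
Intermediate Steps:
J(G) = 1/(-27 + G) (J(G) = 1/(G - 27) = 1/(-27 + G))
110 - 131*J(-3) = 110 - 131/(-27 - 3) = 110 - 131/(-30) = 110 - 131*(-1/30) = 110 + 131/30 = 3431/30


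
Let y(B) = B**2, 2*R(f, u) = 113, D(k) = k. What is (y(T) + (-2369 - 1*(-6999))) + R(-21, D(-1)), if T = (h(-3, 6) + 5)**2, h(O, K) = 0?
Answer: 10623/2 ≈ 5311.5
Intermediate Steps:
T = 25 (T = (0 + 5)**2 = 5**2 = 25)
R(f, u) = 113/2 (R(f, u) = (1/2)*113 = 113/2)
(y(T) + (-2369 - 1*(-6999))) + R(-21, D(-1)) = (25**2 + (-2369 - 1*(-6999))) + 113/2 = (625 + (-2369 + 6999)) + 113/2 = (625 + 4630) + 113/2 = 5255 + 113/2 = 10623/2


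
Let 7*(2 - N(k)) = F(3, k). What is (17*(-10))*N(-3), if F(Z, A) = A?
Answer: -2890/7 ≈ -412.86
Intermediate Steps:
N(k) = 2 - k/7
(17*(-10))*N(-3) = (17*(-10))*(2 - ⅐*(-3)) = -170*(2 + 3/7) = -170*17/7 = -2890/7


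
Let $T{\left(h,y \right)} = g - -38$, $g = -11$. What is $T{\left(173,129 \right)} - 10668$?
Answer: $-10641$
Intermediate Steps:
$T{\left(h,y \right)} = 27$ ($T{\left(h,y \right)} = -11 - -38 = -11 + 38 = 27$)
$T{\left(173,129 \right)} - 10668 = 27 - 10668 = -10641$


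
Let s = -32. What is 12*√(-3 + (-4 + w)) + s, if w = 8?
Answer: -20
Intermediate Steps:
12*√(-3 + (-4 + w)) + s = 12*√(-3 + (-4 + 8)) - 32 = 12*√(-3 + 4) - 32 = 12*√1 - 32 = 12*1 - 32 = 12 - 32 = -20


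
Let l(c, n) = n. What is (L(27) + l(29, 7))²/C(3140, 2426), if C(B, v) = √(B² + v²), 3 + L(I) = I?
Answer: 961*√3936269/7872538 ≈ 0.24219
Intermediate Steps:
L(I) = -3 + I
(L(27) + l(29, 7))²/C(3140, 2426) = ((-3 + 27) + 7)²/(√(3140² + 2426²)) = (24 + 7)²/(√(9859600 + 5885476)) = 31²/(√15745076) = 961/((2*√3936269)) = 961*(√3936269/7872538) = 961*√3936269/7872538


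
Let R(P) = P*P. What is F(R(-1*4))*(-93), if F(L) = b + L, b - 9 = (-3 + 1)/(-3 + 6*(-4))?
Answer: -20987/9 ≈ -2331.9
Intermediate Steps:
b = 245/27 (b = 9 + (-3 + 1)/(-3 + 6*(-4)) = 9 - 2/(-3 - 24) = 9 - 2/(-27) = 9 - 2*(-1/27) = 9 + 2/27 = 245/27 ≈ 9.0741)
R(P) = P**2
F(L) = 245/27 + L
F(R(-1*4))*(-93) = (245/27 + (-1*4)**2)*(-93) = (245/27 + (-4)**2)*(-93) = (245/27 + 16)*(-93) = (677/27)*(-93) = -20987/9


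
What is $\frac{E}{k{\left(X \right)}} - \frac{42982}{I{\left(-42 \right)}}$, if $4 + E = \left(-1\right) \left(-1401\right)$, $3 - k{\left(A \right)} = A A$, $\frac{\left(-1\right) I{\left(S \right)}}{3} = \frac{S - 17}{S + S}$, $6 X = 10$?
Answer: $\frac{3148799}{118} \approx 26685.0$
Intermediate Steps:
$X = \frac{5}{3}$ ($X = \frac{1}{6} \cdot 10 = \frac{5}{3} \approx 1.6667$)
$I{\left(S \right)} = - \frac{3 \left(-17 + S\right)}{2 S}$ ($I{\left(S \right)} = - 3 \frac{S - 17}{S + S} = - 3 \frac{-17 + S}{2 S} = - \frac{3 \left(-17 + S\right)}{2 S}$)
$k{\left(A \right)} = 3 - A^{2}$ ($k{\left(A \right)} = 3 - A A = 3 - A^{2}$)
$E = 1397$ ($E = -4 - -1401 = -4 + 1401 = 1397$)
$\frac{E}{k{\left(X \right)}} - \frac{42982}{I{\left(-42 \right)}} = \frac{1397}{3 - \left(\frac{5}{3}\right)^{2}} - \frac{42982}{\frac{3}{2} \frac{1}{-42} \left(17 - -42\right)} = \frac{1397}{3 - \frac{25}{9}} - \frac{42982}{\frac{3}{2} \left(- \frac{1}{42}\right) \left(17 + 42\right)} = \frac{1397}{3 - \frac{25}{9}} - \frac{42982}{\frac{3}{2} \left(- \frac{1}{42}\right) 59} = \frac{1397}{\frac{2}{9}} - \frac{42982}{- \frac{59}{28}} = 1397 \cdot \frac{9}{2} - - \frac{1203496}{59} = \frac{12573}{2} + \frac{1203496}{59} = \frac{3148799}{118}$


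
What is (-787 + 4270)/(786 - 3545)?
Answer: -3483/2759 ≈ -1.2624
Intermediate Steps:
(-787 + 4270)/(786 - 3545) = 3483/(-2759) = 3483*(-1/2759) = -3483/2759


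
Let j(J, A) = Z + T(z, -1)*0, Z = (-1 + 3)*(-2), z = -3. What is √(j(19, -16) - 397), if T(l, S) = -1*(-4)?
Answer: I*√401 ≈ 20.025*I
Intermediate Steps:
Z = -4 (Z = 2*(-2) = -4)
T(l, S) = 4
j(J, A) = -4 (j(J, A) = -4 + 4*0 = -4 + 0 = -4)
√(j(19, -16) - 397) = √(-4 - 397) = √(-401) = I*√401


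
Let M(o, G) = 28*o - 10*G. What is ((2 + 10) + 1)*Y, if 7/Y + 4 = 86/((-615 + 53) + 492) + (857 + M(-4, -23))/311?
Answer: -990535/22788 ≈ -43.467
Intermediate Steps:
M(o, G) = -10*G + 28*o
Y = -76195/22788 (Y = 7/(-4 + (86/((-615 + 53) + 492) + (857 + (-10*(-23) + 28*(-4)))/311)) = 7/(-4 + (86/(-562 + 492) + (857 + (230 - 112))*(1/311))) = 7/(-4 + (86/(-70) + (857 + 118)*(1/311))) = 7/(-4 + (86*(-1/70) + 975*(1/311))) = 7/(-4 + (-43/35 + 975/311)) = 7/(-4 + 20752/10885) = 7/(-22788/10885) = 7*(-10885/22788) = -76195/22788 ≈ -3.3436)
((2 + 10) + 1)*Y = ((2 + 10) + 1)*(-76195/22788) = (12 + 1)*(-76195/22788) = 13*(-76195/22788) = -990535/22788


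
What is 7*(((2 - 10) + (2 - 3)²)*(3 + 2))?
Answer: -245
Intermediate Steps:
7*(((2 - 10) + (2 - 3)²)*(3 + 2)) = 7*((-8 + (-1)²)*5) = 7*((-8 + 1)*5) = 7*(-7*5) = 7*(-35) = -245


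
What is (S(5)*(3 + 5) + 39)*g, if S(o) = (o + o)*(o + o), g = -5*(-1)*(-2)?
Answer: -8390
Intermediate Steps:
g = -10 (g = 5*(-2) = -10)
S(o) = 4*o**2 (S(o) = (2*o)*(2*o) = 4*o**2)
(S(5)*(3 + 5) + 39)*g = ((4*5**2)*(3 + 5) + 39)*(-10) = ((4*25)*8 + 39)*(-10) = (100*8 + 39)*(-10) = (800 + 39)*(-10) = 839*(-10) = -8390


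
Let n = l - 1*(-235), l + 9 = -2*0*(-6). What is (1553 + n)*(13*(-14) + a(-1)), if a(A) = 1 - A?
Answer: -320220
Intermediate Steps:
l = -9 (l = -9 - 2*0*(-6) = -9 + 0*(-6) = -9 + 0 = -9)
n = 226 (n = -9 - 1*(-235) = -9 + 235 = 226)
(1553 + n)*(13*(-14) + a(-1)) = (1553 + 226)*(13*(-14) + (1 - 1*(-1))) = 1779*(-182 + (1 + 1)) = 1779*(-182 + 2) = 1779*(-180) = -320220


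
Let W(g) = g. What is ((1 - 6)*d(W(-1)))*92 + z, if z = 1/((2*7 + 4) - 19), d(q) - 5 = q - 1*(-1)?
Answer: -2301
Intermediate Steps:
d(q) = 6 + q (d(q) = 5 + (q - 1*(-1)) = 5 + (q + 1) = 5 + (1 + q) = 6 + q)
z = -1 (z = 1/((14 + 4) - 19) = 1/(18 - 19) = 1/(-1) = -1)
((1 - 6)*d(W(-1)))*92 + z = ((1 - 6)*(6 - 1))*92 - 1 = -5*5*92 - 1 = -25*92 - 1 = -2300 - 1 = -2301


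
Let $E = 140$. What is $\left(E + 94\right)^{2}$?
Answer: $54756$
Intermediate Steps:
$\left(E + 94\right)^{2} = \left(140 + 94\right)^{2} = 234^{2} = 54756$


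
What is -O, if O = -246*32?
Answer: 7872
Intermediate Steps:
O = -7872
-O = -1*(-7872) = 7872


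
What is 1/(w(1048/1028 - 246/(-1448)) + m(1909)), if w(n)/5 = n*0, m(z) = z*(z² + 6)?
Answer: 1/6956943883 ≈ 1.4374e-10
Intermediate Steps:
m(z) = z*(6 + z²)
w(n) = 0 (w(n) = 5*(n*0) = 5*0 = 0)
1/(w(1048/1028 - 246/(-1448)) + m(1909)) = 1/(0 + 1909*(6 + 1909²)) = 1/(0 + 1909*(6 + 3644281)) = 1/(0 + 1909*3644287) = 1/(0 + 6956943883) = 1/6956943883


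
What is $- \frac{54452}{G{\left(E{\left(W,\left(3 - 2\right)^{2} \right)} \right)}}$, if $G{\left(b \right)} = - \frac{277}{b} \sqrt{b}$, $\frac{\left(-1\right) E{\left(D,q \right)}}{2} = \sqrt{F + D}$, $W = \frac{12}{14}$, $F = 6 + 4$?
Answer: $\frac{108904 i 7^{\frac{3}{4}} \sqrt[4]{19}}{1939} \approx 504.64 i$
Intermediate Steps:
$F = 10$
$W = \frac{6}{7}$ ($W = 12 \cdot \frac{1}{14} = \frac{6}{7} \approx 0.85714$)
$E{\left(D,q \right)} = - 2 \sqrt{10 + D}$
$G{\left(b \right)} = - \frac{277}{\sqrt{b}}$
$- \frac{54452}{G{\left(E{\left(W,\left(3 - 2\right)^{2} \right)} \right)}} = - \frac{54452}{\left(-277\right) \frac{1}{\sqrt{- 2 \sqrt{10 + \frac{6}{7}}}}} = - \frac{54452}{\left(-277\right) \frac{1}{\sqrt{- 2 \sqrt{\frac{76}{7}}}}} = - \frac{54452}{\left(-277\right) \frac{1}{\sqrt{- 2 \frac{2 \sqrt{133}}{7}}}} = - \frac{54452}{\left(-277\right) \frac{1}{\sqrt{- \frac{4 \sqrt{133}}{7}}}} = - \frac{54452}{\left(-277\right) \left(- \frac{i \sqrt[4]{7} \cdot 19^{\frac{3}{4}}}{38}\right)} = - \frac{54452}{\frac{277}{38} i \sqrt[4]{7} \cdot 19^{\frac{3}{4}}} = - 54452 \left(- \frac{2 i 7^{\frac{3}{4}} \sqrt[4]{19}}{1939}\right) = \frac{108904 i 7^{\frac{3}{4}} \sqrt[4]{19}}{1939}$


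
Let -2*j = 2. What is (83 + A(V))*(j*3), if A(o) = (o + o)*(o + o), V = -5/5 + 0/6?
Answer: -261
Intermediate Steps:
j = -1 (j = -½*2 = -1)
V = -1 (V = -5*⅕ + 0*(⅙) = -1 + 0 = -1)
A(o) = 4*o² (A(o) = (2*o)*(2*o) = 4*o²)
(83 + A(V))*(j*3) = (83 + 4*(-1)²)*(-1*3) = (83 + 4*1)*(-3) = (83 + 4)*(-3) = 87*(-3) = -261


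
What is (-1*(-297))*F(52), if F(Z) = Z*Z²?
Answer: 41760576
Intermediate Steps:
F(Z) = Z³
(-1*(-297))*F(52) = -1*(-297)*52³ = 297*140608 = 41760576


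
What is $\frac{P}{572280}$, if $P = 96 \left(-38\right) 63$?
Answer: $- \frac{504}{1255} \approx -0.40159$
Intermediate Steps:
$P = -229824$ ($P = \left(-3648\right) 63 = -229824$)
$\frac{P}{572280} = - \frac{229824}{572280} = \left(-229824\right) \frac{1}{572280} = - \frac{504}{1255}$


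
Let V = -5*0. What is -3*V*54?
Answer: 0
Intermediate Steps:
V = 0
-3*V*54 = -3*0*54 = 0*54 = 0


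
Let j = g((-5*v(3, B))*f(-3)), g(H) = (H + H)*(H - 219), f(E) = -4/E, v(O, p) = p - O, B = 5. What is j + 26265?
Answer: 292145/9 ≈ 32461.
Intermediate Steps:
g(H) = 2*H*(-219 + H) (g(H) = (2*H)*(-219 + H) = 2*H*(-219 + H))
j = 55760/9 (j = 2*((-5*(5 - 1*3))*(-4/(-3)))*(-219 + (-5*(5 - 1*3))*(-4/(-3))) = 2*((-5*(5 - 3))*(-4*(-⅓)))*(-219 + (-5*(5 - 3))*(-4*(-⅓))) = 2*(-5*2*(4/3))*(-219 - 5*2*(4/3)) = 2*(-10*4/3)*(-219 - 10*4/3) = 2*(-40/3)*(-219 - 40/3) = 2*(-40/3)*(-697/3) = 55760/9 ≈ 6195.6)
j + 26265 = 55760/9 + 26265 = 292145/9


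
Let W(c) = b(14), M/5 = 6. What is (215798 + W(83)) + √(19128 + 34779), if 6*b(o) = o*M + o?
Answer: 647611/3 + √53907 ≈ 2.1610e+5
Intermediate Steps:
M = 30 (M = 5*6 = 30)
b(o) = 31*o/6 (b(o) = (o*30 + o)/6 = (30*o + o)/6 = (31*o)/6 = 31*o/6)
W(c) = 217/3 (W(c) = (31/6)*14 = 217/3)
(215798 + W(83)) + √(19128 + 34779) = (215798 + 217/3) + √(19128 + 34779) = 647611/3 + √53907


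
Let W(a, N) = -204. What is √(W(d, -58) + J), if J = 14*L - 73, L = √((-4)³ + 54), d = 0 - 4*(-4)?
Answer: √(-277 + 14*I*√10) ≈ 1.3258 + 16.696*I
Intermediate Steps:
d = 16 (d = 0 + 16 = 16)
L = I*√10 (L = √(-64 + 54) = √(-10) = I*√10 ≈ 3.1623*I)
J = -73 + 14*I*√10 (J = 14*(I*√10) - 73 = 14*I*√10 - 73 = -73 + 14*I*√10 ≈ -73.0 + 44.272*I)
√(W(d, -58) + J) = √(-204 + (-73 + 14*I*√10)) = √(-277 + 14*I*√10)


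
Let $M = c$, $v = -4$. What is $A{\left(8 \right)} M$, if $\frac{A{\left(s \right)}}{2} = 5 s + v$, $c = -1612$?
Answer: $-116064$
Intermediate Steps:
$A{\left(s \right)} = -8 + 10 s$ ($A{\left(s \right)} = 2 \left(5 s - 4\right) = 2 \left(-4 + 5 s\right) = -8 + 10 s$)
$M = -1612$
$A{\left(8 \right)} M = \left(-8 + 10 \cdot 8\right) \left(-1612\right) = \left(-8 + 80\right) \left(-1612\right) = 72 \left(-1612\right) = -116064$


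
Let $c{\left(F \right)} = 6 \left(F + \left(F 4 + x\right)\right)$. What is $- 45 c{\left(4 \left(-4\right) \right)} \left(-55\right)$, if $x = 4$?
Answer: $-1128600$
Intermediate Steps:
$c{\left(F \right)} = 24 + 30 F$ ($c{\left(F \right)} = 6 \left(F + \left(F 4 + 4\right)\right) = 6 \left(F + \left(4 F + 4\right)\right) = 6 \left(F + \left(4 + 4 F\right)\right) = 6 \left(4 + 5 F\right) = 24 + 30 F$)
$- 45 c{\left(4 \left(-4\right) \right)} \left(-55\right) = - 45 \left(24 + 30 \cdot 4 \left(-4\right)\right) \left(-55\right) = - 45 \left(24 + 30 \left(-16\right)\right) \left(-55\right) = - 45 \left(24 - 480\right) \left(-55\right) = \left(-45\right) \left(-456\right) \left(-55\right) = 20520 \left(-55\right) = -1128600$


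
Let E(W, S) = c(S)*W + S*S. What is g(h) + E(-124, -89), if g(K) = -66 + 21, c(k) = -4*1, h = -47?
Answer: 8372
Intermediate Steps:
c(k) = -4
E(W, S) = S² - 4*W (E(W, S) = -4*W + S*S = -4*W + S² = S² - 4*W)
g(K) = -45
g(h) + E(-124, -89) = -45 + ((-89)² - 4*(-124)) = -45 + (7921 + 496) = -45 + 8417 = 8372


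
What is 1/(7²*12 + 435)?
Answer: 1/1023 ≈ 0.00097752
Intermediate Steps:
1/(7²*12 + 435) = 1/(49*12 + 435) = 1/(588 + 435) = 1/1023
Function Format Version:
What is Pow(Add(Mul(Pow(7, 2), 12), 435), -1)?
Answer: Rational(1, 1023) ≈ 0.00097752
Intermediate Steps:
Pow(Add(Mul(Pow(7, 2), 12), 435), -1) = Pow(Add(Mul(49, 12), 435), -1) = Pow(Add(588, 435), -1) = Pow(1023, -1) = Rational(1, 1023)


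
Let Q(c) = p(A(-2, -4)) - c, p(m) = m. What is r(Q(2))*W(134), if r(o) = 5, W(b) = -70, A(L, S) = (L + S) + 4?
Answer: -350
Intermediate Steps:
A(L, S) = 4 + L + S
Q(c) = -2 - c (Q(c) = (4 - 2 - 4) - c = -2 - c)
r(Q(2))*W(134) = 5*(-70) = -350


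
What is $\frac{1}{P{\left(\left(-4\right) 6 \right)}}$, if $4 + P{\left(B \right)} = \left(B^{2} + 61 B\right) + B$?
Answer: $- \frac{1}{916} \approx -0.0010917$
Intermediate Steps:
$P{\left(B \right)} = -4 + B^{2} + 62 B$ ($P{\left(B \right)} = -4 + \left(\left(B^{2} + 61 B\right) + B\right) = -4 + \left(B^{2} + 62 B\right) = -4 + B^{2} + 62 B$)
$\frac{1}{P{\left(\left(-4\right) 6 \right)}} = \frac{1}{-4 + \left(\left(-4\right) 6\right)^{2} + 62 \left(\left(-4\right) 6\right)} = \frac{1}{-4 + \left(-24\right)^{2} + 62 \left(-24\right)} = \frac{1}{-4 + 576 - 1488} = \frac{1}{-916} = - \frac{1}{916}$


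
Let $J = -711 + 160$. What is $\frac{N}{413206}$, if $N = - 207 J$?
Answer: $\frac{114057}{413206} \approx 0.27603$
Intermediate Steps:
$J = -551$
$N = 114057$ ($N = \left(-207\right) \left(-551\right) = 114057$)
$\frac{N}{413206} = \frac{114057}{413206}$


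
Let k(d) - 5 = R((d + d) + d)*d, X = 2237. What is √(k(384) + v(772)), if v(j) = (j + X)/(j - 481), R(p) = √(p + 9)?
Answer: 4*√(9021 + 677448*√129)/97 ≈ 114.45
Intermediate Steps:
R(p) = √(9 + p)
v(j) = (2237 + j)/(-481 + j) (v(j) = (j + 2237)/(j - 481) = (2237 + j)/(-481 + j))
k(d) = 5 + d*√(9 + 3*d) (k(d) = 5 + √(9 + ((d + d) + d))*d = 5 + √(9 + (2*d + d))*d = 5 + √(9 + 3*d)*d = 5 + d*√(9 + 3*d))
√(k(384) + v(772)) = √((5 + 384*√(9 + 3*384)) + (2237 + 772)/(-481 + 772)) = √((5 + 384*√(9 + 1152)) + 3009/291) = √((5 + 384*√1161) + (1/291)*3009) = √((5 + 384*(3*√129)) + 1003/97) = √((5 + 1152*√129) + 1003/97) = √(1488/97 + 1152*√129)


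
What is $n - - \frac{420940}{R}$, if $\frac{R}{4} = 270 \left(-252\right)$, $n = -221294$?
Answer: $- \frac{3011389799}{13608} \approx -2.213 \cdot 10^{5}$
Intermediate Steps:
$R = -272160$ ($R = 4 \cdot 270 \left(-252\right) = 4 \left(-68040\right) = -272160$)
$n - - \frac{420940}{R} = -221294 - - \frac{420940}{-272160} = -221294 - \left(-420940\right) \left(- \frac{1}{272160}\right) = -221294 - \frac{21047}{13608} = - \frac{3011389799}{13608}$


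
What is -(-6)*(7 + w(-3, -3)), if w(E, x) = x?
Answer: 24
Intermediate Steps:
-(-6)*(7 + w(-3, -3)) = -(-6)*(7 - 3) = -(-6)*4 = -1*(-24) = 24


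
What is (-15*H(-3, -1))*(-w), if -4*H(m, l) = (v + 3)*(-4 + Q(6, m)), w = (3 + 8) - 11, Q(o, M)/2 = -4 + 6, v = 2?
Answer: 0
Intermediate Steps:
Q(o, M) = 4 (Q(o, M) = 2*(-4 + 6) = 2*2 = 4)
w = 0 (w = 11 - 11 = 0)
H(m, l) = 0 (H(m, l) = -(2 + 3)*(-4 + 4)/4 = -5*0/4 = -¼*0 = 0)
(-15*H(-3, -1))*(-w) = (-15*0)*(-1*0) = 0*0 = 0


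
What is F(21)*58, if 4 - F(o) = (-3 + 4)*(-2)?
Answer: 348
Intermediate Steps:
F(o) = 6 (F(o) = 4 - (-3 + 4)*(-2) = 4 - (-2) = 4 - 1*(-2) = 4 + 2 = 6)
F(21)*58 = 6*58 = 348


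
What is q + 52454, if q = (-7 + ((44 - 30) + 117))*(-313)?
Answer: 13642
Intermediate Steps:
q = -38812 (q = (-7 + (14 + 117))*(-313) = (-7 + 131)*(-313) = 124*(-313) = -38812)
q + 52454 = -38812 + 52454 = 13642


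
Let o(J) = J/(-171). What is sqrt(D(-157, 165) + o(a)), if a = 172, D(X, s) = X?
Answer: I*sqrt(513361)/57 ≈ 12.57*I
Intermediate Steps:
o(J) = -J/171 (o(J) = J*(-1/171) = -J/171)
sqrt(D(-157, 165) + o(a)) = sqrt(-157 - 1/171*172) = sqrt(-157 - 172/171) = sqrt(-27019/171) = I*sqrt(513361)/57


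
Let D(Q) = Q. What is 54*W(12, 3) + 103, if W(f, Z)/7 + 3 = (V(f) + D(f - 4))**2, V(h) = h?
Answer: 150169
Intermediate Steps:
W(f, Z) = -21 + 7*(-4 + 2*f)**2 (W(f, Z) = -21 + 7*(f + (f - 4))**2 = -21 + 7*(f + (-4 + f))**2 = -21 + 7*(-4 + 2*f)**2)
54*W(12, 3) + 103 = 54*(-21 + 28*(-2 + 12)**2) + 103 = 54*(-21 + 28*10**2) + 103 = 54*(-21 + 28*100) + 103 = 54*(-21 + 2800) + 103 = 54*2779 + 103 = 150066 + 103 = 150169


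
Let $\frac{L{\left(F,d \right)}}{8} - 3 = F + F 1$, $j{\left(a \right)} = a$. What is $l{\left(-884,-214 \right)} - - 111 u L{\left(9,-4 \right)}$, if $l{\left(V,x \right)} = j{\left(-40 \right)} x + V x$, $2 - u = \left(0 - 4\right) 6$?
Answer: $682584$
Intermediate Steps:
$L{\left(F,d \right)} = 24 + 16 F$ ($L{\left(F,d \right)} = 24 + 8 \left(F + F 1\right) = 24 + 8 \left(F + F\right) = 24 + 8 \cdot 2 F = 24 + 16 F$)
$u = 26$ ($u = 2 - \left(0 - 4\right) 6 = 2 - \left(-4\right) 6 = 2 - -24 = 2 + 24 = 26$)
$l{\left(V,x \right)} = - 40 x + V x$
$l{\left(-884,-214 \right)} - - 111 u L{\left(9,-4 \right)} = - 214 \left(-40 - 884\right) - \left(-111\right) 26 \left(24 + 16 \cdot 9\right) = \left(-214\right) \left(-924\right) - - 2886 \left(24 + 144\right) = 197736 - \left(-2886\right) 168 = 197736 - -484848 = 197736 + 484848 = 682584$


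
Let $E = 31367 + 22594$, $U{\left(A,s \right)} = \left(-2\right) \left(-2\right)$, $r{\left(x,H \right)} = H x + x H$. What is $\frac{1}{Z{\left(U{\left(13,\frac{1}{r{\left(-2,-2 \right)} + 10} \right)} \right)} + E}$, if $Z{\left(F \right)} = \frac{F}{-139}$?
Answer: $\frac{139}{7500575} \approx 1.8532 \cdot 10^{-5}$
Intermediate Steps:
$r{\left(x,H \right)} = 2 H x$ ($r{\left(x,H \right)} = H x + H x = 2 H x$)
$U{\left(A,s \right)} = 4$
$Z{\left(F \right)} = - \frac{F}{139}$ ($Z{\left(F \right)} = F \left(- \frac{1}{139}\right) = - \frac{F}{139}$)
$E = 53961$
$\frac{1}{Z{\left(U{\left(13,\frac{1}{r{\left(-2,-2 \right)} + 10} \right)} \right)} + E} = \frac{1}{\left(- \frac{1}{139}\right) 4 + 53961} = \frac{1}{- \frac{4}{139} + 53961} = \frac{1}{\frac{7500575}{139}} = \frac{139}{7500575}$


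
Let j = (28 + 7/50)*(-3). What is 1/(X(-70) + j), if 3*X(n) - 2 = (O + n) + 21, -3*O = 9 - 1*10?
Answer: -450/44989 ≈ -0.010002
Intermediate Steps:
O = ⅓ (O = -(9 - 1*10)/3 = -(9 - 10)/3 = -⅓*(-1) = ⅓ ≈ 0.33333)
j = -4221/50 (j = (28 + 7*(1/50))*(-3) = (28 + 7/50)*(-3) = (1407/50)*(-3) = -4221/50 ≈ -84.420)
X(n) = 70/9 + n/3 (X(n) = ⅔ + ((⅓ + n) + 21)/3 = ⅔ + (64/3 + n)/3 = ⅔ + (64/9 + n/3) = 70/9 + n/3)
1/(X(-70) + j) = 1/((70/9 + (⅓)*(-70)) - 4221/50) = 1/((70/9 - 70/3) - 4221/50) = 1/(-140/9 - 4221/50) = 1/(-44989/450) = -450/44989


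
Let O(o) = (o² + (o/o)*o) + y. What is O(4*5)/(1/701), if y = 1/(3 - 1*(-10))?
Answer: 3828161/13 ≈ 2.9447e+5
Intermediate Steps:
y = 1/13 (y = 1/(3 + 10) = 1/13 ≈ 0.076923)
O(o) = 1/13 + o + o² (O(o) = (o² + (o/o)*o) + 1/13 = (o² + 1*o) + 1/13 = (o² + o) + 1/13 = (o + o²) + 1/13 = 1/13 + o + o²)
O(4*5)/(1/701) = (1/13 + 4*5 + (4*5)²)/(1/701) = (1/13 + 20 + 20²)/(1/701) = (1/13 + 20 + 400)*701 = (5461/13)*701 = 3828161/13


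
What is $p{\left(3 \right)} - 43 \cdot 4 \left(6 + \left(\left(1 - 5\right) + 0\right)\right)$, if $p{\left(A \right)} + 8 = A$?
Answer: $-349$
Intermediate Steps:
$p{\left(A \right)} = -8 + A$
$p{\left(3 \right)} - 43 \cdot 4 \left(6 + \left(\left(1 - 5\right) + 0\right)\right) = \left(-8 + 3\right) - 43 \cdot 4 \left(6 + \left(\left(1 - 5\right) + 0\right)\right) = -5 - 43 \cdot 4 \left(6 + \left(-4 + 0\right)\right) = -5 - 43 \cdot 4 \left(6 - 4\right) = -5 - 43 \cdot 4 \cdot 2 = -5 - 344 = -349$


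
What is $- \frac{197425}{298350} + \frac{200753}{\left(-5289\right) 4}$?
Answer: $- \frac{427142539}{42079284} \approx -10.151$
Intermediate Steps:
$- \frac{197425}{298350} + \frac{200753}{\left(-5289\right) 4} = \left(-197425\right) \frac{1}{298350} + \frac{200753}{-21156} = - \frac{7897}{11934} + 200753 \left(- \frac{1}{21156}\right) = - \frac{7897}{11934} - \frac{200753}{21156} = - \frac{427142539}{42079284}$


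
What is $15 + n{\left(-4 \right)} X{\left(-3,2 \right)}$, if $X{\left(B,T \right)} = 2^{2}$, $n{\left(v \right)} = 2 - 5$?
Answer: $3$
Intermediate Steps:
$n{\left(v \right)} = -3$
$X{\left(B,T \right)} = 4$
$15 + n{\left(-4 \right)} X{\left(-3,2 \right)} = 15 - 12 = 3$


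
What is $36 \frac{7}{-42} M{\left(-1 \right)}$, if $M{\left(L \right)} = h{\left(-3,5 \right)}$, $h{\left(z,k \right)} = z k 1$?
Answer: $90$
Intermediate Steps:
$h{\left(z,k \right)} = k z$ ($h{\left(z,k \right)} = k z 1 = k z$)
$M{\left(L \right)} = -15$ ($M{\left(L \right)} = 5 \left(-3\right) = -15$)
$36 \frac{7}{-42} M{\left(-1 \right)} = 36 \frac{7}{-42} \left(-15\right) = 36 \cdot 7 \left(- \frac{1}{42}\right) \left(-15\right) = 36 \left(- \frac{1}{6}\right) \left(-15\right) = \left(-6\right) \left(-15\right) = 90$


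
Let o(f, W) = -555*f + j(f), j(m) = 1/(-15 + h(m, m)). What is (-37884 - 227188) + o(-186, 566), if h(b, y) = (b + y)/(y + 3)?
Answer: -128017083/791 ≈ -1.6184e+5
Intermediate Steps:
h(b, y) = (b + y)/(3 + y)
j(m) = 1/(-15 + 2*m/(3 + m)) (j(m) = 1/(-15 + (m + m)/(3 + m)) = 1/(-15 + (2*m)/(3 + m)) = 1/(-15 + 2*m/(3 + m)))
o(f, W) = -555*f + (-3 - f)/(45 + 13*f)
(-37884 - 227188) + o(-186, 566) = (-37884 - 227188) + (-3 - 24976*(-186) - 7215*(-186)²)/(45 + 13*(-186)) = -265072 + (-3 + 4645536 - 7215*34596)/(45 - 2418) = -265072 + (-3 + 4645536 - 249610140)/(-2373) = -265072 - 1/2373*(-244964607) = -265072 + 81654869/791 = -128017083/791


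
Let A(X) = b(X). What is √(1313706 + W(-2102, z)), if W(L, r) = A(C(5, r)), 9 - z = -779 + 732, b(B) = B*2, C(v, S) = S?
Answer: 11*√10858 ≈ 1146.2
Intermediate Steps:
b(B) = 2*B
A(X) = 2*X
z = 56 (z = 9 - (-779 + 732) = 9 - 1*(-47) = 9 + 47 = 56)
W(L, r) = 2*r
√(1313706 + W(-2102, z)) = √(1313706 + 2*56) = √(1313706 + 112) = √1313818 = 11*√10858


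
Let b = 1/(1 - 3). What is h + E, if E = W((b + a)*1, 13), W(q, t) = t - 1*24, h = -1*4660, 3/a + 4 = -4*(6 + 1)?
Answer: -4671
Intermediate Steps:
b = -½ (b = 1/(-2) = -½ ≈ -0.50000)
a = -3/32 (a = 3/(-4 - 4*(6 + 1)) = 3/(-4 - 4*7) = 3/(-4 - 28) = 3/(-32) = 3*(-1/32) = -3/32 ≈ -0.093750)
h = -4660
W(q, t) = -24 + t (W(q, t) = t - 24 = -24 + t)
E = -11 (E = -24 + 13 = -11)
h + E = -4660 - 11 = -4671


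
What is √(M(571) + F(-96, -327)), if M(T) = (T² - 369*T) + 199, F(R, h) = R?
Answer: √115445 ≈ 339.77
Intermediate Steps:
M(T) = 199 + T² - 369*T
√(M(571) + F(-96, -327)) = √((199 + 571² - 369*571) - 96) = √((199 + 326041 - 210699) - 96) = √(115541 - 96) = √115445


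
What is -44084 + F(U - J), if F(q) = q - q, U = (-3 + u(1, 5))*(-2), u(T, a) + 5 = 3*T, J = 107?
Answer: -44084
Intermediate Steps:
u(T, a) = -5 + 3*T
U = 10 (U = (-3 + (-5 + 3*1))*(-2) = (-3 + (-5 + 3))*(-2) = (-3 - 2)*(-2) = -5*(-2) = 10)
F(q) = 0
-44084 + F(U - J) = -44084 + 0 = -44084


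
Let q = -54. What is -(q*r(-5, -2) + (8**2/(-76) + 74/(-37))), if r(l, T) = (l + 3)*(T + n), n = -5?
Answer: 14418/19 ≈ 758.84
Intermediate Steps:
r(l, T) = (-5 + T)*(3 + l) (r(l, T) = (l + 3)*(T - 5) = (3 + l)*(-5 + T) = (-5 + T)*(3 + l))
-(q*r(-5, -2) + (8**2/(-76) + 74/(-37))) = -(-54*(-15 - 5*(-5) + 3*(-2) - 2*(-5)) + (8**2/(-76) + 74/(-37))) = -(-54*(-15 + 25 - 6 + 10) + (64*(-1/76) + 74*(-1/37))) = -(-54*14 + (-16/19 - 2)) = -(-756 - 54/19) = -1*(-14418/19) = 14418/19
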